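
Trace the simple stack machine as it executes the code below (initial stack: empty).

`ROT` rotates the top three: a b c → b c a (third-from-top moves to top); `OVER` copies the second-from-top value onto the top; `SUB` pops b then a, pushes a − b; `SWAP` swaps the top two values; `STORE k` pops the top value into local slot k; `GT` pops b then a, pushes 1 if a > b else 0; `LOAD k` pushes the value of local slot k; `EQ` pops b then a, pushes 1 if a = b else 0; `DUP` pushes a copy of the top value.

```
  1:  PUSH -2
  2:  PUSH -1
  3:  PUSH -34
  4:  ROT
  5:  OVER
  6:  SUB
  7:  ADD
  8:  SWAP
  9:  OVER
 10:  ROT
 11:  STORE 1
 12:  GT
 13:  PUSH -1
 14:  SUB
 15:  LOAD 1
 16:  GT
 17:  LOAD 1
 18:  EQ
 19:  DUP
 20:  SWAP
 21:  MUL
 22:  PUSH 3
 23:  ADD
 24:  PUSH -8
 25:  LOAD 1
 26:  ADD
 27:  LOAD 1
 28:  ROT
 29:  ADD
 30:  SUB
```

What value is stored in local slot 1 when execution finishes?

-2

PUSH -2   -2
PUSH -1   -2 -1
PUSH -34  -2 -1 -34
ROT       -1 -34 -2
OVER      -1 -34 -2 -34
SUB       -1 -34 32
ADD       -1 -2
SWAP      -2 -1
OVER      -2 -1 -2
ROT       -1 -2 -2
STORE 1   -1 -2
GT        1
PUSH -1   1 -1
SUB       2
LOAD 1    2 -2
GT        1
LOAD 1    1 -2
EQ        0
DUP       0 0
SWAP      0 0
MUL       0
PUSH 3    0 3
ADD       3
PUSH -8   3 -8
LOAD 1    3 -8 -2
ADD       3 -10
LOAD 1    3 -10 -2
ROT       -10 -2 3
ADD       -10 1
SUB       -11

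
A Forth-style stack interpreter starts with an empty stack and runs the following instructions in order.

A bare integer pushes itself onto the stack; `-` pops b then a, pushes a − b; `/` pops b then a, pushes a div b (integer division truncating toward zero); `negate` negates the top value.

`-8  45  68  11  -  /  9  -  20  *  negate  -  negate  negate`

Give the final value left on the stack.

-188

-8      [-8]
45      [-8, 45]
68      [-8, 45, 68]
11      [-8, 45, 68, 11]
-       [-8, 45, 57]
/       [-8, 0]
9       [-8, 0, 9]
-       [-8, -9]
20      [-8, -9, 20]
*       [-8, -180]
negate  [-8, 180]
-       [-188]
negate  [188]
negate  [-188]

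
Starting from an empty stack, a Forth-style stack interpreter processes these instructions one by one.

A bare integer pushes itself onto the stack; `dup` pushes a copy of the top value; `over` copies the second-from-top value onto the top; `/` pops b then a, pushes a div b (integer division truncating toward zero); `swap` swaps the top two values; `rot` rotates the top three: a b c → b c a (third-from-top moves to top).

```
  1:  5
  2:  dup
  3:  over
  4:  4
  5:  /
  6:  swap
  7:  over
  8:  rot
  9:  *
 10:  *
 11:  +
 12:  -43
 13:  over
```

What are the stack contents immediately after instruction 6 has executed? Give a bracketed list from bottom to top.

5    -> [5]
dup  -> [5, 5]
over -> [5, 5, 5]
4    -> [5, 5, 5, 4]
/    -> [5, 5, 1]
swap -> [5, 1, 5]

[5, 1, 5]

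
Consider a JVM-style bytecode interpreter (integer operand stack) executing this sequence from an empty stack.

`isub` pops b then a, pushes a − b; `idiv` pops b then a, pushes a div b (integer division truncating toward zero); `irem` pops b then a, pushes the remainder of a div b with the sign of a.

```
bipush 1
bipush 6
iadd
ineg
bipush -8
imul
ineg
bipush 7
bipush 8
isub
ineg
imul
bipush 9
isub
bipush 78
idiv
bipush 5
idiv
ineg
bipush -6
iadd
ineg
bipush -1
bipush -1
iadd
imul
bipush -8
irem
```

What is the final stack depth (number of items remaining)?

1

bipush 1  -> 1
bipush 6  -> 1 6
iadd      -> 7
ineg      -> -7
bipush -8 -> -7 -8
imul      -> 56
ineg      -> -56
bipush 7  -> -56 7
bipush 8  -> -56 7 8
isub      -> -56 -1
ineg      -> -56 1
imul      -> -56
bipush 9  -> -56 9
isub      -> -65
bipush 78 -> -65 78
idiv      -> 0
bipush 5  -> 0 5
idiv      -> 0
ineg      -> 0
bipush -6 -> 0 -6
iadd      -> -6
ineg      -> 6
bipush -1 -> 6 -1
bipush -1 -> 6 -1 -1
iadd      -> 6 -2
imul      -> -12
bipush -8 -> -12 -8
irem      -> -4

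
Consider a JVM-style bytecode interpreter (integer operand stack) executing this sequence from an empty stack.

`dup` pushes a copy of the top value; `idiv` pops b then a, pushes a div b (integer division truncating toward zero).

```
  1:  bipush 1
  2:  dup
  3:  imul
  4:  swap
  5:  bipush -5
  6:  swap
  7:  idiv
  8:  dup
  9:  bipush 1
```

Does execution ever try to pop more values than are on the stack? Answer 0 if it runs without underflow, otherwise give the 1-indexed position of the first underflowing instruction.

bipush 1 → 1
dup      → 1 1
imul     → 1
swap  — needs 2 operands, stack has 1 → underflow

4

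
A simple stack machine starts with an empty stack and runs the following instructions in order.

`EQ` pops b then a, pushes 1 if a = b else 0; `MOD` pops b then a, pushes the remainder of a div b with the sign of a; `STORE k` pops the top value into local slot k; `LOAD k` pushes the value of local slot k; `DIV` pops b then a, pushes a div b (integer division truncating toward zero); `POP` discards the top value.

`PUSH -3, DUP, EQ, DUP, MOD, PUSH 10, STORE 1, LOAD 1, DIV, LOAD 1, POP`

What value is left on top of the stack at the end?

0

PUSH -3 -> -3
DUP     -> -3 -3
EQ      -> 1
DUP     -> 1 1
MOD     -> 0
PUSH 10 -> 0 10
STORE 1 -> 0
LOAD 1  -> 0 10
DIV     -> 0
LOAD 1  -> 0 10
POP     -> 0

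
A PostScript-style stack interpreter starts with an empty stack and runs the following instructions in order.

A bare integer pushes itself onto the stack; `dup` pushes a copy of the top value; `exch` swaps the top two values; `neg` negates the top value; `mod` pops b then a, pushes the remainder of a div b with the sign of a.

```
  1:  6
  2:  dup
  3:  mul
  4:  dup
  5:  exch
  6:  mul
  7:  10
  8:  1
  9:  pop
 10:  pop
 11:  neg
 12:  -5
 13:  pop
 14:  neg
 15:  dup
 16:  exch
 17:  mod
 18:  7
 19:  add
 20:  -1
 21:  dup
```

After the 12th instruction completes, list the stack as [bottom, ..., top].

6    → [6]
dup  → [6, 6]
mul  → [36]
dup  → [36, 36]
exch → [36, 36]
mul  → [1296]
10   → [1296, 10]
1    → [1296, 10, 1]
pop  → [1296, 10]
pop  → [1296]
neg  → [-1296]
-5   → [-1296, -5]

[-1296, -5]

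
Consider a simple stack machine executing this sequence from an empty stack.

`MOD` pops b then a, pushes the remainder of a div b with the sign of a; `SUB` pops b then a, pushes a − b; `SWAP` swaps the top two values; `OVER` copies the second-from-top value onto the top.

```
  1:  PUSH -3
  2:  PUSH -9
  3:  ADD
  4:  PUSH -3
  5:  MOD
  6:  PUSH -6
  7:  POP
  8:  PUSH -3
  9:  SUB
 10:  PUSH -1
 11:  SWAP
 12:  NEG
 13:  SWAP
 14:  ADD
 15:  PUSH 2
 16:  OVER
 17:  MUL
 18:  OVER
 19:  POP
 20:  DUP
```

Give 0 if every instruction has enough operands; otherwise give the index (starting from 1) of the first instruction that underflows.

0

PUSH -3 -> -3
PUSH -9 -> -3 -9
ADD     -> -12
PUSH -3 -> -12 -3
MOD     -> 0
PUSH -6 -> 0 -6
POP     -> 0
PUSH -3 -> 0 -3
SUB     -> 3
PUSH -1 -> 3 -1
SWAP    -> -1 3
NEG     -> -1 -3
SWAP    -> -3 -1
ADD     -> -4
PUSH 2  -> -4 2
OVER    -> -4 2 -4
MUL     -> -4 -8
OVER    -> -4 -8 -4
POP     -> -4 -8
DUP     -> -4 -8 -8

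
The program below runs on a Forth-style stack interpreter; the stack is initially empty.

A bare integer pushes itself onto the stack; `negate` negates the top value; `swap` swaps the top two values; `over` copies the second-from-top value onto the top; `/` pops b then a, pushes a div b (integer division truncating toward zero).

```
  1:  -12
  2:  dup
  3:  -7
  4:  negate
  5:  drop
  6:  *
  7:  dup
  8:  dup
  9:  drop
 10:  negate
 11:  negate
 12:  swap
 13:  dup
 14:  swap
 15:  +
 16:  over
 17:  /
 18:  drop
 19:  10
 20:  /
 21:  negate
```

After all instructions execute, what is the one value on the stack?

-12    -> -12
dup    -> -12 -12
-7     -> -12 -12 -7
negate -> -12 -12 7
drop   -> -12 -12
*      -> 144
dup    -> 144 144
dup    -> 144 144 144
drop   -> 144 144
negate -> 144 -144
negate -> 144 144
swap   -> 144 144
dup    -> 144 144 144
swap   -> 144 144 144
+      -> 144 288
over   -> 144 288 144
/      -> 144 2
drop   -> 144
10     -> 144 10
/      -> 14
negate -> -14

-14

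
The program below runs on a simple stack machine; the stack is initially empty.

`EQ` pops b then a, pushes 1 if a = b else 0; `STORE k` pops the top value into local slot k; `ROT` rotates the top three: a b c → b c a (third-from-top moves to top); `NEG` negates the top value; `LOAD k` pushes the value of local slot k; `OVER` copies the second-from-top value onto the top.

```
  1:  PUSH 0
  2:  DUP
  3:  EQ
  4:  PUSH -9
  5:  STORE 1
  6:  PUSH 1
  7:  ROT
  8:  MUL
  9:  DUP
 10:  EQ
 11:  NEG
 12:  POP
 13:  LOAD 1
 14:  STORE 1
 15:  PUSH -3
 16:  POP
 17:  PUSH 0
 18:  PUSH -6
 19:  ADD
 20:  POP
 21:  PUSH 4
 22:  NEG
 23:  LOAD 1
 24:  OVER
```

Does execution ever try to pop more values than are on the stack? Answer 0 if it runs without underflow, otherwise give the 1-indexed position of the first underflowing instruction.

PUSH 0  → 0
DUP     → 0 0
EQ      → 1
PUSH -9 → 1 -9
STORE 1 → 1
PUSH 1  → 1 1
ROT  — needs 3 operands, stack has 2 → underflow

7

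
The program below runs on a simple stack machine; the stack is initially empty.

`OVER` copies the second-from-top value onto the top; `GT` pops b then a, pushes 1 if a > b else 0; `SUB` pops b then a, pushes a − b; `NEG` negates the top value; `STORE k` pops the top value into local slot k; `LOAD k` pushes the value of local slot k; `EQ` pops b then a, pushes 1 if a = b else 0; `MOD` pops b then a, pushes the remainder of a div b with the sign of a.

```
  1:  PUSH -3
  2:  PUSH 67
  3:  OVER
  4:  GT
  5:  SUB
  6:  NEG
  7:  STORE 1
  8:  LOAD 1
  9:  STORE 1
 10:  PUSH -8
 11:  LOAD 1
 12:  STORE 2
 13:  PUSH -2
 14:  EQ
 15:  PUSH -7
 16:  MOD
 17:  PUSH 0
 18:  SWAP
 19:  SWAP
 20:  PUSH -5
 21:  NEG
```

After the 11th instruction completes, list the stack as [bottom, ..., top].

[-8, 4]

PUSH -3  -3
PUSH 67  -3 67
OVER     -3 67 -3
GT       -3 1
SUB      -4
NEG      4
STORE 1  (empty)
LOAD 1   4
STORE 1  (empty)
PUSH -8  -8
LOAD 1   -8 4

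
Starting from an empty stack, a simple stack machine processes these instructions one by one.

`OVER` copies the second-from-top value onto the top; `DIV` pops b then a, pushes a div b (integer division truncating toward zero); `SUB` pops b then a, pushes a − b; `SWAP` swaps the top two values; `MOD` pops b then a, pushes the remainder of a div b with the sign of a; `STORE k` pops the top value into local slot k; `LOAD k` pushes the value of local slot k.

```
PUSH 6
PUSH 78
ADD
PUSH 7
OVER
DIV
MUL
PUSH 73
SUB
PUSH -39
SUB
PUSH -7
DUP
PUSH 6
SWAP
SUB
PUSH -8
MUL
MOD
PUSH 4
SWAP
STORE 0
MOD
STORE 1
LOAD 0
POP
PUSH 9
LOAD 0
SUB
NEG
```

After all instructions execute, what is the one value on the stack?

PUSH 6   : [6]
PUSH 78  : [6, 78]
ADD      : [84]
PUSH 7   : [84, 7]
OVER     : [84, 7, 84]
DIV      : [84, 0]
MUL      : [0]
PUSH 73  : [0, 73]
SUB      : [-73]
PUSH -39 : [-73, -39]
SUB      : [-34]
PUSH -7  : [-34, -7]
DUP      : [-34, -7, -7]
PUSH 6   : [-34, -7, -7, 6]
SWAP     : [-34, -7, 6, -7]
SUB      : [-34, -7, 13]
PUSH -8  : [-34, -7, 13, -8]
MUL      : [-34, -7, -104]
MOD      : [-34, -7]
PUSH 4   : [-34, -7, 4]
SWAP     : [-34, 4, -7]
STORE 0  : [-34, 4]
MOD      : [-2]
STORE 1  : []
LOAD 0   : [-7]
POP      : []
PUSH 9   : [9]
LOAD 0   : [9, -7]
SUB      : [16]
NEG      : [-16]

-16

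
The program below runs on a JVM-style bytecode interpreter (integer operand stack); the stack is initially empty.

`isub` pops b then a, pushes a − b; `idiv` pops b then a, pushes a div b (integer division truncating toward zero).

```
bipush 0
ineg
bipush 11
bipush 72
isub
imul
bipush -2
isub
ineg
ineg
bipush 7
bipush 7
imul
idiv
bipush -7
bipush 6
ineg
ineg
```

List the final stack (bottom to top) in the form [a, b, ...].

[0, -7, 6]

bipush 0  : [0]
ineg      : [0]
bipush 11 : [0, 11]
bipush 72 : [0, 11, 72]
isub      : [0, -61]
imul      : [0]
bipush -2 : [0, -2]
isub      : [2]
ineg      : [-2]
ineg      : [2]
bipush 7  : [2, 7]
bipush 7  : [2, 7, 7]
imul      : [2, 49]
idiv      : [0]
bipush -7 : [0, -7]
bipush 6  : [0, -7, 6]
ineg      : [0, -7, -6]
ineg      : [0, -7, 6]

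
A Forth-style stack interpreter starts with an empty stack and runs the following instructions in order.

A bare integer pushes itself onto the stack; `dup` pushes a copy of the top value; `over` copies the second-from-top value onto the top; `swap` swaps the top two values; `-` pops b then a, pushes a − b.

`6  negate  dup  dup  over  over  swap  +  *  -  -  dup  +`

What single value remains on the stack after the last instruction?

144

6      → [6]
negate → [-6]
dup    → [-6, -6]
dup    → [-6, -6, -6]
over   → [-6, -6, -6, -6]
over   → [-6, -6, -6, -6, -6]
swap   → [-6, -6, -6, -6, -6]
+      → [-6, -6, -6, -12]
*      → [-6, -6, 72]
-      → [-6, -78]
-      → [72]
dup    → [72, 72]
+      → [144]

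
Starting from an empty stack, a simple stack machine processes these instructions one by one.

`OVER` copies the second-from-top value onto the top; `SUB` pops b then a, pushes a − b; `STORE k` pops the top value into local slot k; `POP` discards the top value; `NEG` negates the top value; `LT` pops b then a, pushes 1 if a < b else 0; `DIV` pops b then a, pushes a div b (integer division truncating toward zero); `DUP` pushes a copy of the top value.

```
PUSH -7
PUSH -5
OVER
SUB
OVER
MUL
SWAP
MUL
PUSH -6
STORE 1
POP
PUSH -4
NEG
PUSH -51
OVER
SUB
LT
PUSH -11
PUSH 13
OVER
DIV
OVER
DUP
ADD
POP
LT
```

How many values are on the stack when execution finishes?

2

PUSH -7  : [-7]
PUSH -5  : [-7, -5]
OVER     : [-7, -5, -7]
SUB      : [-7, 2]
OVER     : [-7, 2, -7]
MUL      : [-7, -14]
SWAP     : [-14, -7]
MUL      : [98]
PUSH -6  : [98, -6]
STORE 1  : [98]
POP      : []
PUSH -4  : [-4]
NEG      : [4]
PUSH -51 : [4, -51]
OVER     : [4, -51, 4]
SUB      : [4, -55]
LT       : [0]
PUSH -11 : [0, -11]
PUSH 13  : [0, -11, 13]
OVER     : [0, -11, 13, -11]
DIV      : [0, -11, -1]
OVER     : [0, -11, -1, -11]
DUP      : [0, -11, -1, -11, -11]
ADD      : [0, -11, -1, -22]
POP      : [0, -11, -1]
LT       : [0, 1]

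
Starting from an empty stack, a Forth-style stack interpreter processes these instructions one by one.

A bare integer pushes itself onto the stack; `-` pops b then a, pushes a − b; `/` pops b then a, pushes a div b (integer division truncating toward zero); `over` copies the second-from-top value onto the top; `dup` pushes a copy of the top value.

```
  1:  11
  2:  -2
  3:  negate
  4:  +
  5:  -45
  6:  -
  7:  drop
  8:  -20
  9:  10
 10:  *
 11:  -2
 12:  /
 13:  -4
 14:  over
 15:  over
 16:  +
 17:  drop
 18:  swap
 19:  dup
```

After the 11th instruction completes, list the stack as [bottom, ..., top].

11      11
-2      11 -2
negate  11 2
+       13
-45     13 -45
-       58
drop    (empty)
-20     -20
10      -20 10
*       -200
-2      -200 -2

[-200, -2]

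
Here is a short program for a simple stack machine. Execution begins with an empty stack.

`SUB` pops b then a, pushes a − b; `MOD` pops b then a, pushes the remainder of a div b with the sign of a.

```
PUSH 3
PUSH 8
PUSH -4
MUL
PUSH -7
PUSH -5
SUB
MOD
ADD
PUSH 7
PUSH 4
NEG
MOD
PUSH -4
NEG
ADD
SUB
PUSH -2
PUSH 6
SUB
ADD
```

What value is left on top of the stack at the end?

PUSH 3  : [3]
PUSH 8  : [3, 8]
PUSH -4 : [3, 8, -4]
MUL     : [3, -32]
PUSH -7 : [3, -32, -7]
PUSH -5 : [3, -32, -7, -5]
SUB     : [3, -32, -2]
MOD     : [3, 0]
ADD     : [3]
PUSH 7  : [3, 7]
PUSH 4  : [3, 7, 4]
NEG     : [3, 7, -4]
MOD     : [3, 3]
PUSH -4 : [3, 3, -4]
NEG     : [3, 3, 4]
ADD     : [3, 7]
SUB     : [-4]
PUSH -2 : [-4, -2]
PUSH 6  : [-4, -2, 6]
SUB     : [-4, -8]
ADD     : [-12]

-12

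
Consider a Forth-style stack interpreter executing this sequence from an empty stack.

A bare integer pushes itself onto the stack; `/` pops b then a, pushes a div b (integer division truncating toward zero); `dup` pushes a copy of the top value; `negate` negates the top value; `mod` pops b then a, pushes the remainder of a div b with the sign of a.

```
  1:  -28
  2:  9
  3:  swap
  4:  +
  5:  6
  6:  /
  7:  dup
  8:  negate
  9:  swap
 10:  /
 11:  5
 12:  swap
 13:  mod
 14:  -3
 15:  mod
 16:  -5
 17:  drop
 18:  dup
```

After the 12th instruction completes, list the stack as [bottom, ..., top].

[5, -1]

-28     [-28]
9       [-28, 9]
swap    [9, -28]
+       [-19]
6       [-19, 6]
/       [-3]
dup     [-3, -3]
negate  [-3, 3]
swap    [3, -3]
/       [-1]
5       [-1, 5]
swap    [5, -1]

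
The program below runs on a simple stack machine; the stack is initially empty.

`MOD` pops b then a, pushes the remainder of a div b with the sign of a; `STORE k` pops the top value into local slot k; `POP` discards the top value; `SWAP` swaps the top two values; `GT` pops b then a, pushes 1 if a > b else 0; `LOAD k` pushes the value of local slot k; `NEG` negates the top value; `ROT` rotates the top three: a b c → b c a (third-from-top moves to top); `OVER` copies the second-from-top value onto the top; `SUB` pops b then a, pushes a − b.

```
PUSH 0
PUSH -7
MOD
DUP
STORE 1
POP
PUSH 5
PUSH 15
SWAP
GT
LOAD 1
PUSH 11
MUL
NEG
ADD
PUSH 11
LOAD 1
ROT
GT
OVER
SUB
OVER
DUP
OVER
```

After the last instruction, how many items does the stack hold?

PUSH 0   [0]
PUSH -7  [0, -7]
MOD      [0]
DUP      [0, 0]
STORE 1  [0]
POP      []
PUSH 5   [5]
PUSH 15  [5, 15]
SWAP     [15, 5]
GT       [1]
LOAD 1   [1, 0]
PUSH 11  [1, 0, 11]
MUL      [1, 0]
NEG      [1, 0]
ADD      [1]
PUSH 11  [1, 11]
LOAD 1   [1, 11, 0]
ROT      [11, 0, 1]
GT       [11, 0]
OVER     [11, 0, 11]
SUB      [11, -11]
OVER     [11, -11, 11]
DUP      [11, -11, 11, 11]
OVER     [11, -11, 11, 11, 11]

5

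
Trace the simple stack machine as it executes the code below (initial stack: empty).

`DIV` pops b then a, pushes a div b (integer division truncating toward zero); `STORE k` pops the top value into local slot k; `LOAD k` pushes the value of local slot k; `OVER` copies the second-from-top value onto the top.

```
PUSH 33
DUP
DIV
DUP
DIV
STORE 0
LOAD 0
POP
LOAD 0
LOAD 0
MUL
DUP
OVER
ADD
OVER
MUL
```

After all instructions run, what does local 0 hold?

PUSH 33 -> 33
DUP     -> 33 33
DIV     -> 1
DUP     -> 1 1
DIV     -> 1
STORE 0 -> (empty)
LOAD 0  -> 1
POP     -> (empty)
LOAD 0  -> 1
LOAD 0  -> 1 1
MUL     -> 1
DUP     -> 1 1
OVER    -> 1 1 1
ADD     -> 1 2
OVER    -> 1 2 1
MUL     -> 1 2

1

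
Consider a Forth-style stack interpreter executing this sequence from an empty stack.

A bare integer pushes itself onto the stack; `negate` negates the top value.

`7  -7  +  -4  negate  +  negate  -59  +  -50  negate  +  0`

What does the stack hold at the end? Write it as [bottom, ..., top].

[-13, 0]

7      : [7]
-7     : [7, -7]
+      : [0]
-4     : [0, -4]
negate : [0, 4]
+      : [4]
negate : [-4]
-59    : [-4, -59]
+      : [-63]
-50    : [-63, -50]
negate : [-63, 50]
+      : [-13]
0      : [-13, 0]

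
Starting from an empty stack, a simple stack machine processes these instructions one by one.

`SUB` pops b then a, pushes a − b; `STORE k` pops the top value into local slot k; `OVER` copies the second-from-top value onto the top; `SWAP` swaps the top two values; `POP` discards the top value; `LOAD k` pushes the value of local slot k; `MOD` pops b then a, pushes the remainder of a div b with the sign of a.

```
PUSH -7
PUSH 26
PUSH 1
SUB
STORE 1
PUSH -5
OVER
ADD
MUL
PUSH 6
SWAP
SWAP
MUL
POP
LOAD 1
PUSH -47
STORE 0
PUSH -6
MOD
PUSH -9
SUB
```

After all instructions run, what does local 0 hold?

-47

PUSH -7  : [-7]
PUSH 26  : [-7, 26]
PUSH 1   : [-7, 26, 1]
SUB      : [-7, 25]
STORE 1  : [-7]
PUSH -5  : [-7, -5]
OVER     : [-7, -5, -7]
ADD      : [-7, -12]
MUL      : [84]
PUSH 6   : [84, 6]
SWAP     : [6, 84]
SWAP     : [84, 6]
MUL      : [504]
POP      : []
LOAD 1   : [25]
PUSH -47 : [25, -47]
STORE 0  : [25]
PUSH -6  : [25, -6]
MOD      : [1]
PUSH -9  : [1, -9]
SUB      : [10]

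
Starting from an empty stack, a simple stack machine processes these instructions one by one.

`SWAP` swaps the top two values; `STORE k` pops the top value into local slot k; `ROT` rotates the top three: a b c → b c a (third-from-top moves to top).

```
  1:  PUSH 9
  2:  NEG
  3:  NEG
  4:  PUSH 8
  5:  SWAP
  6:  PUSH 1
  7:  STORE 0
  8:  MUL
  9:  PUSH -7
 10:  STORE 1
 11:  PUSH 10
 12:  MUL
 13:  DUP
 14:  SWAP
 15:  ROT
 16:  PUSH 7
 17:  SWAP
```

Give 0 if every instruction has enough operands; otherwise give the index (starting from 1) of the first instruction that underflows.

15

PUSH 9  -> 9
NEG     -> -9
NEG     -> 9
PUSH 8  -> 9 8
SWAP    -> 8 9
PUSH 1  -> 8 9 1
STORE 0 -> 8 9
MUL     -> 72
PUSH -7 -> 72 -7
STORE 1 -> 72
PUSH 10 -> 72 10
MUL     -> 720
DUP     -> 720 720
SWAP    -> 720 720
ROT  — needs 3 operands, stack has 2 → underflow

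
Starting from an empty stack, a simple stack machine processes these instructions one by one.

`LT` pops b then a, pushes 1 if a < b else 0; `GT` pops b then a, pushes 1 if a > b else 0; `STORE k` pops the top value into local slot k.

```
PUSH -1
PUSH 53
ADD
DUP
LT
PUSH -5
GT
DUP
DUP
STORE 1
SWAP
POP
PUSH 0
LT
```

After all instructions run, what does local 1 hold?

PUSH -1  [-1]
PUSH 53  [-1, 53]
ADD      [52]
DUP      [52, 52]
LT       [0]
PUSH -5  [0, -5]
GT       [1]
DUP      [1, 1]
DUP      [1, 1, 1]
STORE 1  [1, 1]
SWAP     [1, 1]
POP      [1]
PUSH 0   [1, 0]
LT       [0]

1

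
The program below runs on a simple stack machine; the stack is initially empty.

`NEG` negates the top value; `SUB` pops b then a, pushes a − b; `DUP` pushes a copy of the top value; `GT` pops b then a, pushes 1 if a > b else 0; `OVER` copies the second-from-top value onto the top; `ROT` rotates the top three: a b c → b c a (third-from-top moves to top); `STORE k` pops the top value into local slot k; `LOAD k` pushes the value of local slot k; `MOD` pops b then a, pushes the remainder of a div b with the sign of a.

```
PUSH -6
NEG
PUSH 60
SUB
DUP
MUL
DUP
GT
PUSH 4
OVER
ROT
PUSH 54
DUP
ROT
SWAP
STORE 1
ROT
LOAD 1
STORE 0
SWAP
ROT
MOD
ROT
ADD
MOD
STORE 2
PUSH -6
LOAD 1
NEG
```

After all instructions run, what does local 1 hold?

54

PUSH -6 → [-6]
NEG     → [6]
PUSH 60 → [6, 60]
SUB     → [-54]
DUP     → [-54, -54]
MUL     → [2916]
DUP     → [2916, 2916]
GT      → [0]
PUSH 4  → [0, 4]
OVER    → [0, 4, 0]
ROT     → [4, 0, 0]
PUSH 54 → [4, 0, 0, 54]
DUP     → [4, 0, 0, 54, 54]
ROT     → [4, 0, 54, 54, 0]
SWAP    → [4, 0, 54, 0, 54]
STORE 1 → [4, 0, 54, 0]
ROT     → [4, 54, 0, 0]
LOAD 1  → [4, 54, 0, 0, 54]
STORE 0 → [4, 54, 0, 0]
SWAP    → [4, 54, 0, 0]
ROT     → [4, 0, 0, 54]
MOD     → [4, 0, 0]
ROT     → [0, 0, 4]
ADD     → [0, 4]
MOD     → [0]
STORE 2 → []
PUSH -6 → [-6]
LOAD 1  → [-6, 54]
NEG     → [-6, -54]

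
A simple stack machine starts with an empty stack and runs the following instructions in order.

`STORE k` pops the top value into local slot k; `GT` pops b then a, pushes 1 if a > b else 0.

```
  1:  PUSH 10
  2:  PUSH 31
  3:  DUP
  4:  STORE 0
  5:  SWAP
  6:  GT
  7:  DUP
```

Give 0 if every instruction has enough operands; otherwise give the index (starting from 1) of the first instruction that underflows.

PUSH 10 : 10
PUSH 31 : 10 31
DUP     : 10 31 31
STORE 0 : 10 31
SWAP    : 31 10
GT      : 1
DUP     : 1 1

0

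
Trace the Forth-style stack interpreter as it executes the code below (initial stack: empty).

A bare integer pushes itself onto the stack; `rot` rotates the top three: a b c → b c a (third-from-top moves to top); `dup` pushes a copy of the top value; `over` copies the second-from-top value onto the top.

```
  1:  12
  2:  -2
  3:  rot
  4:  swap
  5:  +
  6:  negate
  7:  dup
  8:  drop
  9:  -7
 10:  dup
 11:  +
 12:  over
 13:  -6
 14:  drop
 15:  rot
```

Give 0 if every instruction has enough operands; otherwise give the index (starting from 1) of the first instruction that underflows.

12 -> [12]
-2 -> [12, -2]
rot  — needs 3 operands, stack has 2 → underflow

3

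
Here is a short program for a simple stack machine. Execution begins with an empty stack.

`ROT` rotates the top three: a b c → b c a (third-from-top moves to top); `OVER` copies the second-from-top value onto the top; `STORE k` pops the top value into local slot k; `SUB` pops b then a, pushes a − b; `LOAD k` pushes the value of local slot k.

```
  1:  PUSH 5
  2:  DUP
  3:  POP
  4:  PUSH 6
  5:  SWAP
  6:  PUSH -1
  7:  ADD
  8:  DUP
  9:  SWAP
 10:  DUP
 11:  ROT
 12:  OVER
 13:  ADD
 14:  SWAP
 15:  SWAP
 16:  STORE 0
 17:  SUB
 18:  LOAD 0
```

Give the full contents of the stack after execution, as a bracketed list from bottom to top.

PUSH 5  → [5]
DUP     → [5, 5]
POP     → [5]
PUSH 6  → [5, 6]
SWAP    → [6, 5]
PUSH -1 → [6, 5, -1]
ADD     → [6, 4]
DUP     → [6, 4, 4]
SWAP    → [6, 4, 4]
DUP     → [6, 4, 4, 4]
ROT     → [6, 4, 4, 4]
OVER    → [6, 4, 4, 4, 4]
ADD     → [6, 4, 4, 8]
SWAP    → [6, 4, 8, 4]
SWAP    → [6, 4, 4, 8]
STORE 0 → [6, 4, 4]
SUB     → [6, 0]
LOAD 0  → [6, 0, 8]

[6, 0, 8]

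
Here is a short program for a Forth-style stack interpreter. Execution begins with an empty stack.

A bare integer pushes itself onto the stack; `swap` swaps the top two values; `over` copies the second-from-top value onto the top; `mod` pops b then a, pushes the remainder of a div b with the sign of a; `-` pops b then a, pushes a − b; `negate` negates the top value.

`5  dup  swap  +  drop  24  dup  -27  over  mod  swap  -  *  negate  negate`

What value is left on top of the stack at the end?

-648

5       5
dup     5 5
swap    5 5
+       10
drop    (empty)
24      24
dup     24 24
-27     24 24 -27
over    24 24 -27 24
mod     24 24 -3
swap    24 -3 24
-       24 -27
*       -648
negate  648
negate  -648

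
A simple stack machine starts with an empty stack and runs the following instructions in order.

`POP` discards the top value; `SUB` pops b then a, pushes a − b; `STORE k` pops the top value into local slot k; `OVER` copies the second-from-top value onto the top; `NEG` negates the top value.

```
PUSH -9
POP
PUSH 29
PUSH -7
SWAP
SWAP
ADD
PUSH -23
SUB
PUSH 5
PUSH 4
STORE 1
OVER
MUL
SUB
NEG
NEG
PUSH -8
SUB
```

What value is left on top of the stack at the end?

-172

PUSH -9  : -9
POP      : (empty)
PUSH 29  : 29
PUSH -7  : 29 -7
SWAP     : -7 29
SWAP     : 29 -7
ADD      : 22
PUSH -23 : 22 -23
SUB      : 45
PUSH 5   : 45 5
PUSH 4   : 45 5 4
STORE 1  : 45 5
OVER     : 45 5 45
MUL      : 45 225
SUB      : -180
NEG      : 180
NEG      : -180
PUSH -8  : -180 -8
SUB      : -172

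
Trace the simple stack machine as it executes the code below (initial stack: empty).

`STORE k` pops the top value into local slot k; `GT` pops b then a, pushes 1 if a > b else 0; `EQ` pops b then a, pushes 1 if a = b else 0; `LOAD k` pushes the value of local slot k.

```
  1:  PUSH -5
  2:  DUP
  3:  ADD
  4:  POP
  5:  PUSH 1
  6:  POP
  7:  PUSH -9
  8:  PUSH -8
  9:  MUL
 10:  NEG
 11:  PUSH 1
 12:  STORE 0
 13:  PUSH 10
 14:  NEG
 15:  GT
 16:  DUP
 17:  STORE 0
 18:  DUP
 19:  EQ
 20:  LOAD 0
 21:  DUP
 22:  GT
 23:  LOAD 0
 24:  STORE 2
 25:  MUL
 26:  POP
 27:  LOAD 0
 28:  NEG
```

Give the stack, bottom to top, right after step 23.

[1, 0, 0]

PUSH -5 : [-5]
DUP     : [-5, -5]
ADD     : [-10]
POP     : []
PUSH 1  : [1]
POP     : []
PUSH -9 : [-9]
PUSH -8 : [-9, -8]
MUL     : [72]
NEG     : [-72]
PUSH 1  : [-72, 1]
STORE 0 : [-72]
PUSH 10 : [-72, 10]
NEG     : [-72, -10]
GT      : [0]
DUP     : [0, 0]
STORE 0 : [0]
DUP     : [0, 0]
EQ      : [1]
LOAD 0  : [1, 0]
DUP     : [1, 0, 0]
GT      : [1, 0]
LOAD 0  : [1, 0, 0]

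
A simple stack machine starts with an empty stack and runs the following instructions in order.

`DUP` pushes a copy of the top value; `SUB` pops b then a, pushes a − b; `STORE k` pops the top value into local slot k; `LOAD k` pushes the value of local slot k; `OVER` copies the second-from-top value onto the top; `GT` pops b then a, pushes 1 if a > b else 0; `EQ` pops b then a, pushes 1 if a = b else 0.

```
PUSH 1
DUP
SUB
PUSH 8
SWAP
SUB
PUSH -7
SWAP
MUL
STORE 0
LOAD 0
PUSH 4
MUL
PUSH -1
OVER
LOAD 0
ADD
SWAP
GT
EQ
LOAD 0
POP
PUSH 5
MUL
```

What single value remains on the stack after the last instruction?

PUSH 1   1
DUP      1 1
SUB      0
PUSH 8   0 8
SWAP     8 0
SUB      8
PUSH -7  8 -7
SWAP     -7 8
MUL      -56
STORE 0  (empty)
LOAD 0   -56
PUSH 4   -56 4
MUL      -224
PUSH -1  -224 -1
OVER     -224 -1 -224
LOAD 0   -224 -1 -224 -56
ADD      -224 -1 -280
SWAP     -224 -280 -1
GT       -224 0
EQ       0
LOAD 0   0 -56
POP      0
PUSH 5   0 5
MUL      0

0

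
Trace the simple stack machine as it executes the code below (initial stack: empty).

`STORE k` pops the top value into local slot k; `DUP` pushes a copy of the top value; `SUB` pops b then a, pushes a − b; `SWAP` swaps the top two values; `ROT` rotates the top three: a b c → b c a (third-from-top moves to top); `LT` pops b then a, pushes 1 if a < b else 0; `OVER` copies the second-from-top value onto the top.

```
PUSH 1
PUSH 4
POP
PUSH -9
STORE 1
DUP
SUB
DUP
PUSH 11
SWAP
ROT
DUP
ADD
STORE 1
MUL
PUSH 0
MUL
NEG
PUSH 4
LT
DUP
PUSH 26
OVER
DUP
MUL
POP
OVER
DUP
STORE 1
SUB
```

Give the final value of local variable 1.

PUSH 1   [1]
PUSH 4   [1, 4]
POP      [1]
PUSH -9  [1, -9]
STORE 1  [1]
DUP      [1, 1]
SUB      [0]
DUP      [0, 0]
PUSH 11  [0, 0, 11]
SWAP     [0, 11, 0]
ROT      [11, 0, 0]
DUP      [11, 0, 0, 0]
ADD      [11, 0, 0]
STORE 1  [11, 0]
MUL      [0]
PUSH 0   [0, 0]
MUL      [0]
NEG      [0]
PUSH 4   [0, 4]
LT       [1]
DUP      [1, 1]
PUSH 26  [1, 1, 26]
OVER     [1, 1, 26, 1]
DUP      [1, 1, 26, 1, 1]
MUL      [1, 1, 26, 1]
POP      [1, 1, 26]
OVER     [1, 1, 26, 1]
DUP      [1, 1, 26, 1, 1]
STORE 1  [1, 1, 26, 1]
SUB      [1, 1, 25]

1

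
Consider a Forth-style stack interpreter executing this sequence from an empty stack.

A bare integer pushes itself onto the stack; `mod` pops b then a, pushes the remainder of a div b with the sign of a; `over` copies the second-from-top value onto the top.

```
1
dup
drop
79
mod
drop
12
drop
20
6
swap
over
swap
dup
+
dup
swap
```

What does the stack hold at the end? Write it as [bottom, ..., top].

1    → [1]
dup  → [1, 1]
drop → [1]
79   → [1, 79]
mod  → [1]
drop → []
12   → [12]
drop → []
20   → [20]
6    → [20, 6]
swap → [6, 20]
over → [6, 20, 6]
swap → [6, 6, 20]
dup  → [6, 6, 20, 20]
+    → [6, 6, 40]
dup  → [6, 6, 40, 40]
swap → [6, 6, 40, 40]

[6, 6, 40, 40]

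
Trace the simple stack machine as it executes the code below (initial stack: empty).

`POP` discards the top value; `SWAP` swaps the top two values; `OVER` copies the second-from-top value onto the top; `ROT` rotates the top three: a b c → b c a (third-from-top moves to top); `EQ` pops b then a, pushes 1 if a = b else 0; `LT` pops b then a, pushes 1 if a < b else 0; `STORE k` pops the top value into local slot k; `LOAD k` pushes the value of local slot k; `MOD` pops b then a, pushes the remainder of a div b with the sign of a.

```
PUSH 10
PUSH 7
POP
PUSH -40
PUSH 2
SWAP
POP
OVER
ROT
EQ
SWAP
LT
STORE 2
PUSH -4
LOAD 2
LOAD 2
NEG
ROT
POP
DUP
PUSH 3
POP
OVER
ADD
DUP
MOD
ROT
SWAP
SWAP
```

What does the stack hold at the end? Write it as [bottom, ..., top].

PUSH 10  → [10]
PUSH 7   → [10, 7]
POP      → [10]
PUSH -40 → [10, -40]
PUSH 2   → [10, -40, 2]
SWAP     → [10, 2, -40]
POP      → [10, 2]
OVER     → [10, 2, 10]
ROT      → [2, 10, 10]
EQ       → [2, 1]
SWAP     → [1, 2]
LT       → [1]
STORE 2  → []
PUSH -4  → [-4]
LOAD 2   → [-4, 1]
LOAD 2   → [-4, 1, 1]
NEG      → [-4, 1, -1]
ROT      → [1, -1, -4]
POP      → [1, -1]
DUP      → [1, -1, -1]
PUSH 3   → [1, -1, -1, 3]
POP      → [1, -1, -1]
OVER     → [1, -1, -1, -1]
ADD      → [1, -1, -2]
DUP      → [1, -1, -2, -2]
MOD      → [1, -1, 0]
ROT      → [-1, 0, 1]
SWAP     → [-1, 1, 0]
SWAP     → [-1, 0, 1]

[-1, 0, 1]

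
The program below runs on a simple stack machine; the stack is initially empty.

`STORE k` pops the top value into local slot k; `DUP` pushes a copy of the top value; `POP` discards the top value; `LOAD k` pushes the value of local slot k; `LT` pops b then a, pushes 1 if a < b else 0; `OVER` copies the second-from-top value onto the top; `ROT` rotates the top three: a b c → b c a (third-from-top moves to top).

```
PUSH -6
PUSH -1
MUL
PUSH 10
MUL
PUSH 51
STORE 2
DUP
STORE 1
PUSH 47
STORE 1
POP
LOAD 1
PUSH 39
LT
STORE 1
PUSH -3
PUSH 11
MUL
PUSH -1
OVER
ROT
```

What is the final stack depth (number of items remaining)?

3

PUSH -6  [-6]
PUSH -1  [-6, -1]
MUL      [6]
PUSH 10  [6, 10]
MUL      [60]
PUSH 51  [60, 51]
STORE 2  [60]
DUP      [60, 60]
STORE 1  [60]
PUSH 47  [60, 47]
STORE 1  [60]
POP      []
LOAD 1   [47]
PUSH 39  [47, 39]
LT       [0]
STORE 1  []
PUSH -3  [-3]
PUSH 11  [-3, 11]
MUL      [-33]
PUSH -1  [-33, -1]
OVER     [-33, -1, -33]
ROT      [-1, -33, -33]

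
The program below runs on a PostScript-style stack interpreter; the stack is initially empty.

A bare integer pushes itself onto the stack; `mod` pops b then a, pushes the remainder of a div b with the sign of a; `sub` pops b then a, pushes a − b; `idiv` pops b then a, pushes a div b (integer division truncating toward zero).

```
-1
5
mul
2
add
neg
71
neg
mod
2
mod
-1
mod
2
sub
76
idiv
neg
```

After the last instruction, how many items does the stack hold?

1

-1   -> -1
5    -> -1 5
mul  -> -5
2    -> -5 2
add  -> -3
neg  -> 3
71   -> 3 71
neg  -> 3 -71
mod  -> 3
2    -> 3 2
mod  -> 1
-1   -> 1 -1
mod  -> 0
2    -> 0 2
sub  -> -2
76   -> -2 76
idiv -> 0
neg  -> 0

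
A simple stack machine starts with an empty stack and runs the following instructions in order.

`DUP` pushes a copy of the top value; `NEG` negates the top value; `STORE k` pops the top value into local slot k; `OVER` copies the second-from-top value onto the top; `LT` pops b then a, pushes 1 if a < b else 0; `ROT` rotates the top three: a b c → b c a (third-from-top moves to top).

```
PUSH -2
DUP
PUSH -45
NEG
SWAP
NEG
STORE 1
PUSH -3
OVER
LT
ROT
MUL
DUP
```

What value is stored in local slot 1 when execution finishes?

PUSH -2  → -2
DUP      → -2 -2
PUSH -45 → -2 -2 -45
NEG      → -2 -2 45
SWAP     → -2 45 -2
NEG      → -2 45 2
STORE 1  → -2 45
PUSH -3  → -2 45 -3
OVER     → -2 45 -3 45
LT       → -2 45 1
ROT      → 45 1 -2
MUL      → 45 -2
DUP      → 45 -2 -2

2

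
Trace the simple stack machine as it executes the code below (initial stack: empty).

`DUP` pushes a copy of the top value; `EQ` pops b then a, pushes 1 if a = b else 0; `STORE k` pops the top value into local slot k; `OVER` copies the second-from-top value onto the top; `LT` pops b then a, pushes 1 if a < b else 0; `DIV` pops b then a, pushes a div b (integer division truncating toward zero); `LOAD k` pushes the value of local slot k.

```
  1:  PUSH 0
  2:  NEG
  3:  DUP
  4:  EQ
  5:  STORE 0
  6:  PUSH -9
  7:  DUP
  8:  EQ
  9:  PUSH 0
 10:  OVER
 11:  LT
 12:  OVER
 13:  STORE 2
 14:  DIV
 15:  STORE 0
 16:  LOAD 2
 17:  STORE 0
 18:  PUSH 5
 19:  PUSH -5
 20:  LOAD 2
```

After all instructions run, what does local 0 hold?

1

PUSH 0  -> 0
NEG     -> 0
DUP     -> 0 0
EQ      -> 1
STORE 0 -> (empty)
PUSH -9 -> -9
DUP     -> -9 -9
EQ      -> 1
PUSH 0  -> 1 0
OVER    -> 1 0 1
LT      -> 1 1
OVER    -> 1 1 1
STORE 2 -> 1 1
DIV     -> 1
STORE 0 -> (empty)
LOAD 2  -> 1
STORE 0 -> (empty)
PUSH 5  -> 5
PUSH -5 -> 5 -5
LOAD 2  -> 5 -5 1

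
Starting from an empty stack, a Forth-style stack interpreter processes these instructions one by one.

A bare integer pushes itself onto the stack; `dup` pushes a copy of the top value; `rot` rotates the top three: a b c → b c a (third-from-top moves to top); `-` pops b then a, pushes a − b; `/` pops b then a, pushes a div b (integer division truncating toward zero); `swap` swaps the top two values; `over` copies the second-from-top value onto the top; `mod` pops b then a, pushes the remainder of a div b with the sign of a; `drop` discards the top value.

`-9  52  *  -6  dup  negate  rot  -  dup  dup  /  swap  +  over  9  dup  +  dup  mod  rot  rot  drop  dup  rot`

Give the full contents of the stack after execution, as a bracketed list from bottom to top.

[-6, 475, 475, 0]

-9      [-9]
52      [-9, 52]
*       [-468]
-6      [-468, -6]
dup     [-468, -6, -6]
negate  [-468, -6, 6]
rot     [-6, 6, -468]
-       [-6, 474]
dup     [-6, 474, 474]
dup     [-6, 474, 474, 474]
/       [-6, 474, 1]
swap    [-6, 1, 474]
+       [-6, 475]
over    [-6, 475, -6]
9       [-6, 475, -6, 9]
dup     [-6, 475, -6, 9, 9]
+       [-6, 475, -6, 18]
dup     [-6, 475, -6, 18, 18]
mod     [-6, 475, -6, 0]
rot     [-6, -6, 0, 475]
rot     [-6, 0, 475, -6]
drop    [-6, 0, 475]
dup     [-6, 0, 475, 475]
rot     [-6, 475, 475, 0]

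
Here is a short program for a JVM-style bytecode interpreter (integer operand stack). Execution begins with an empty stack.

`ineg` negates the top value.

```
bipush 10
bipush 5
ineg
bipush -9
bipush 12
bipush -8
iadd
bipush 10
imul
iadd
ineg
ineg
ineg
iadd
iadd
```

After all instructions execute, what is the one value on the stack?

-26

bipush 10 : 10
bipush 5  : 10 5
ineg      : 10 -5
bipush -9 : 10 -5 -9
bipush 12 : 10 -5 -9 12
bipush -8 : 10 -5 -9 12 -8
iadd      : 10 -5 -9 4
bipush 10 : 10 -5 -9 4 10
imul      : 10 -5 -9 40
iadd      : 10 -5 31
ineg      : 10 -5 -31
ineg      : 10 -5 31
ineg      : 10 -5 -31
iadd      : 10 -36
iadd      : -26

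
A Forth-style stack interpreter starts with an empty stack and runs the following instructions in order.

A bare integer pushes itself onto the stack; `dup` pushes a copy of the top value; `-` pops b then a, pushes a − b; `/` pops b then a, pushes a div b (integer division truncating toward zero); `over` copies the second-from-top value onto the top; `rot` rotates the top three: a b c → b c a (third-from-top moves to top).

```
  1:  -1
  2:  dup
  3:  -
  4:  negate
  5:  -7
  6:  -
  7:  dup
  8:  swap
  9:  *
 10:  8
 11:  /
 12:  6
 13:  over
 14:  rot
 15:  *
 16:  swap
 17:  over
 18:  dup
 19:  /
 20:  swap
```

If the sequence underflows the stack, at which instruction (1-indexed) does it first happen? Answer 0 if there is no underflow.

0

-1      [-1]
dup     [-1, -1]
-       [0]
negate  [0]
-7      [0, -7]
-       [7]
dup     [7, 7]
swap    [7, 7]
*       [49]
8       [49, 8]
/       [6]
6       [6, 6]
over    [6, 6, 6]
rot     [6, 6, 6]
*       [6, 36]
swap    [36, 6]
over    [36, 6, 36]
dup     [36, 6, 36, 36]
/       [36, 6, 1]
swap    [36, 1, 6]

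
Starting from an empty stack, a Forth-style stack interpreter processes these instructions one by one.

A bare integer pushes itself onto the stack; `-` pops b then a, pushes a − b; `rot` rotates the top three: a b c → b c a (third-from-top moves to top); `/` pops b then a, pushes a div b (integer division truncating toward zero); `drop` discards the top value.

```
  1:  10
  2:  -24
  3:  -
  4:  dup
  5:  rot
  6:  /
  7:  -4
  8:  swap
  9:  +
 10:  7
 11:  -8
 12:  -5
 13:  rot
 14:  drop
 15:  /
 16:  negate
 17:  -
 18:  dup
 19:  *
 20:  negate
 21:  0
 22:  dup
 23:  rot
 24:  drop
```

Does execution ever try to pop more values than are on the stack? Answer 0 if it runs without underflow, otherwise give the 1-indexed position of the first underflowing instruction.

5

10  → 10
-24 → 10 -24
-   → 34
dup → 34 34
rot  — needs 3 operands, stack has 2 → underflow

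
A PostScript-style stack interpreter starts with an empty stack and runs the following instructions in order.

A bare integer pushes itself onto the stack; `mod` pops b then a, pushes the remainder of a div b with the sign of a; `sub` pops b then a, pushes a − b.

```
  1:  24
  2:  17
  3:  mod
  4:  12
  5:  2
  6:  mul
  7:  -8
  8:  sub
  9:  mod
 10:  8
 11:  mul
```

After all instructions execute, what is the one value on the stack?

56

24  -> 24
17  -> 24 17
mod -> 7
12  -> 7 12
2   -> 7 12 2
mul -> 7 24
-8  -> 7 24 -8
sub -> 7 32
mod -> 7
8   -> 7 8
mul -> 56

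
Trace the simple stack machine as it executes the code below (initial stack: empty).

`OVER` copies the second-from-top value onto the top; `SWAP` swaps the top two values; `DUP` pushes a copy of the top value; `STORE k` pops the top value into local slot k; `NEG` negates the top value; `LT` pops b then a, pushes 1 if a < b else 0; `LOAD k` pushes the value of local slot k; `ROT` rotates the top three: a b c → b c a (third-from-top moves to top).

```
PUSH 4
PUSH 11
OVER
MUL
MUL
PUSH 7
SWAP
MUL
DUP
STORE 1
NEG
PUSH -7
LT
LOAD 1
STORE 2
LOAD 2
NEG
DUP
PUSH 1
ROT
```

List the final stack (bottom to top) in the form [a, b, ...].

PUSH 4  -> 4
PUSH 11 -> 4 11
OVER    -> 4 11 4
MUL     -> 4 44
MUL     -> 176
PUSH 7  -> 176 7
SWAP    -> 7 176
MUL     -> 1232
DUP     -> 1232 1232
STORE 1 -> 1232
NEG     -> -1232
PUSH -7 -> -1232 -7
LT      -> 1
LOAD 1  -> 1 1232
STORE 2 -> 1
LOAD 2  -> 1 1232
NEG     -> 1 -1232
DUP     -> 1 -1232 -1232
PUSH 1  -> 1 -1232 -1232 1
ROT     -> 1 -1232 1 -1232

[1, -1232, 1, -1232]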